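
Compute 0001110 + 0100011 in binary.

Add column by column from the right: bit + bit + carry-in; write the sum mod 2, carry 1 when the sum is 2 or 3.
carry:  0011100
        0001110
+       0100011
---------------
       00110001
(the carry out of the leftmost column, 0, becomes the leading bit)
Decimal check:
  0001110 = 8 + 4 + 2 = 14
  0100011 = 32 + 2 + 1 = 35
  14 + 35 = 49, and 00110001 = 32 + 16 + 1 = 49 ✓



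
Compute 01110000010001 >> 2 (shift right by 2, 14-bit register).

Original: 01110000010001 (decimal 7185)
Shift right by 2 positions
Drop the 2 low bits; fill with zeros on the left
Result: 00011100000100 (decimal 1796)
Equivalent: 7185 >> 2 = 7185 ÷ 2^2 = 1796



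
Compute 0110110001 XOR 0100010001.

XOR: 1 when bits differ
  0110110001
^ 0100010001
------------
  0010100000
Decimal: 433 ^ 273 = 160



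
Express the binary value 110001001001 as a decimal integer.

Sum of powers of 2 for each 1-bit:
2^0 + 2^3 + 2^6 + 2^10 + 2^11
= 1 + 8 + 64 + 1024 + 2048
= 3145



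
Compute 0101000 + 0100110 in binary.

Add column by column from the right: bit + bit + carry-in; write the sum mod 2, carry 1 when the sum is 2 or 3.
carry:  1000000
        0101000
+       0100110
---------------
       01001110
(the carry out of the leftmost column, 0, becomes the leading bit)
Decimal check:
  0101000 = 32 + 8 = 40
  0100110 = 32 + 4 + 2 = 38
  40 + 38 = 78, and 01001110 = 64 + 8 + 4 + 2 = 78 ✓



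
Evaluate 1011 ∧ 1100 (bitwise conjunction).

AND: 1 only when both bits are 1
  1011
& 1100
------
  1000
Decimal: 11 & 12 = 8



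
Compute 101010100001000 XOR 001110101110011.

XOR: 1 when bits differ
  101010100001000
^ 001110101110011
-----------------
  100100001111011
Decimal: 21768 ^ 7539 = 18555



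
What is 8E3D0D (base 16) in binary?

Convert each hex digit to 4 bits:
  8 = 1000
  E = 1110
  3 = 0011
  D = 1101
  0 = 0000
  D = 1101
Concatenate: 100011100011110100001101



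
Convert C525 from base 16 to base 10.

Expand by place value (powers of 16):
Digit values: C = 12
C525 = 12 × 16^3 + 5 × 16^2 + 2 × 16^1 + 5 × 16^0
= 12 × 4096 + 5 × 256 + 2 × 16 + 5 × 1
= 49152 + 1280 + 32 + 5
= 50469



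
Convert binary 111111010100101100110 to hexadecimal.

Group into 4-bit nibbles from right:
  0001 = 1
  1111 = F
  1010 = A
  1001 = 9
  0110 = 6
  0110 = 6
Result: 1FA966



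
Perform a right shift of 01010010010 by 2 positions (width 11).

Original: 01010010010 (decimal 658)
Shift right by 2 positions
Drop the 2 low bits; fill with zeros on the left
Result: 00010100100 (decimal 164)
Equivalent: 658 >> 2 = 658 ÷ 2^2 = 164



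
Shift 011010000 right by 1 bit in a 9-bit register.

Original: 011010000 (decimal 208)
Shift right by 1 position
Drop the 1 low bit; fill with zero on the left
Result: 001101000 (decimal 104)
Equivalent: 208 >> 1 = 208 ÷ 2^1 = 104



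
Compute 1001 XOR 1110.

XOR: 1 when bits differ
  1001
^ 1110
------
  0111
Decimal: 9 ^ 14 = 7



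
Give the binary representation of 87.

Using repeated division by 2:
87 ÷ 2 = 43 remainder 1
43 ÷ 2 = 21 remainder 1
21 ÷ 2 = 10 remainder 1
10 ÷ 2 = 5 remainder 0
5 ÷ 2 = 2 remainder 1
2 ÷ 2 = 1 remainder 0
1 ÷ 2 = 0 remainder 1
Reading remainders bottom to top: 1010111



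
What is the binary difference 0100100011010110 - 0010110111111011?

Method 1 - Direct subtraction (column by column from the right: bit − bit − borrow-in; if negative, add 2 and borrow 1 from the next column):
borrow: 0111111111110110
        0100100011010110
-       0010110111111011
------------------------
        0001101011011011

Method 2 - Add two's complement:
Two's complement of 0010110111111011: invert → 1101001000000100, add 1 → 1101001000000101
  0100100011010110
+ 1101001000000101
------------------
 10001101011011011  (end carry out of the top bit = 1)
Discarding the end carry: 0001101011011011
Decimal check:
  0100100011010110 = 16384 + 2048 + 128 + 64 + 16 + 4 + 2 = 18646
  0010110111111011 = 8192 + 2048 + 1024 + 256 + 128 + 64 + 32 + 16 + 8 + 2 + 1 = 11771
  18646 - 11771 = 6875, and 0001101011011011 = 4096 + 2048 + 512 + 128 + 64 + 16 + 8 + 2 + 1 = 6875 ✓



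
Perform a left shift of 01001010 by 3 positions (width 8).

Original: 01001010 (decimal 74)
Shift left by 3 positions
Append 3 zeros on the right and drop the 3 high bits that overflow the 8-bit width
Result: 01010000 (decimal 80)
Equivalent: 74 << 3 = 74 × 2^3 = 592, truncated to 8 bits = 80



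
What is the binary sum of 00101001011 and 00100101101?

Add column by column from the right: bit + bit + carry-in; write the sum mod 2, carry 1 when the sum is 2 or 3.
carry:  01000011110
        00101001011
+       00100101101
-------------------
       001001111000
(the carry out of the leftmost column, 0, becomes the leading bit)
Decimal check:
  00101001011 = 256 + 64 + 8 + 2 + 1 = 331
  00100101101 = 256 + 32 + 8 + 4 + 1 = 301
  331 + 301 = 632, and 001001111000 = 512 + 64 + 32 + 16 + 8 = 632 ✓



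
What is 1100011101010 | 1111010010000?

OR: 1 when either bit is 1
  1100011101010
| 1111010010000
---------------
  1111011111010
Decimal: 6378 | 7824 = 7930



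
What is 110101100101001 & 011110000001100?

AND: 1 only when both bits are 1
  110101100101001
& 011110000001100
-----------------
  010100000001000
Decimal: 27433 & 15372 = 10248



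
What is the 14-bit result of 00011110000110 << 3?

Original: 00011110000110 (decimal 1926)
Shift left by 3 positions
Append 3 zeros on the right
Result: 11110000110000 (decimal 15408)
Equivalent: 1926 << 3 = 1926 × 2^3 = 15408



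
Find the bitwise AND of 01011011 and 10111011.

AND: 1 only when both bits are 1
  01011011
& 10111011
----------
  00011011
Decimal: 91 & 187 = 27



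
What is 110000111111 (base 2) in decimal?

Sum of powers of 2 for each 1-bit:
2^0 + 2^1 + 2^2 + 2^3 + 2^4 + 2^5 + 2^10 + 2^11
= 1 + 2 + 4 + 8 + 16 + 32 + 1024 + 2048
= 3135



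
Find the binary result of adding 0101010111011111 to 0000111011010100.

Add column by column from the right: bit + bit + carry-in; write the sum mod 2, carry 1 when the sum is 2 or 3.
carry:  0011111110111000
        0101010111011111
+       0000111011010100
------------------------
       00110010010110011
(the carry out of the leftmost column, 0, becomes the leading bit)
Decimal check:
  0101010111011111 = 16384 + 4096 + 1024 + 256 + 128 + 64 + 16 + 8 + 4 + 2 + 1 = 21983
  0000111011010100 = 2048 + 1024 + 512 + 128 + 64 + 16 + 4 = 3796
  21983 + 3796 = 25779, and 00110010010110011 = 16384 + 8192 + 1024 + 128 + 32 + 16 + 2 + 1 = 25779 ✓



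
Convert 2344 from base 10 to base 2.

Using repeated division by 2:
2344 ÷ 2 = 1172 remainder 0
1172 ÷ 2 = 586 remainder 0
586 ÷ 2 = 293 remainder 0
293 ÷ 2 = 146 remainder 1
146 ÷ 2 = 73 remainder 0
73 ÷ 2 = 36 remainder 1
36 ÷ 2 = 18 remainder 0
18 ÷ 2 = 9 remainder 0
9 ÷ 2 = 4 remainder 1
4 ÷ 2 = 2 remainder 0
2 ÷ 2 = 1 remainder 0
1 ÷ 2 = 0 remainder 1
Reading remainders bottom to top: 100100101000



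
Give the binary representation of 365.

Using repeated division by 2:
365 ÷ 2 = 182 remainder 1
182 ÷ 2 = 91 remainder 0
91 ÷ 2 = 45 remainder 1
45 ÷ 2 = 22 remainder 1
22 ÷ 2 = 11 remainder 0
11 ÷ 2 = 5 remainder 1
5 ÷ 2 = 2 remainder 1
2 ÷ 2 = 1 remainder 0
1 ÷ 2 = 0 remainder 1
Reading remainders bottom to top: 101101101



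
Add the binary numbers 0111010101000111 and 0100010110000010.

Add column by column from the right: bit + bit + carry-in; write the sum mod 2, carry 1 when the sum is 2 or 3.
carry:  1000101000001100
        0111010101000111
+       0100010110000010
------------------------
       01011101011001001
(the carry out of the leftmost column, 0, becomes the leading bit)
Decimal check:
  0111010101000111 = 16384 + 8192 + 4096 + 1024 + 256 + 64 + 4 + 2 + 1 = 30023
  0100010110000010 = 16384 + 1024 + 256 + 128 + 2 = 17794
  30023 + 17794 = 47817, and 01011101011001001 = 32768 + 8192 + 4096 + 2048 + 512 + 128 + 64 + 8 + 1 = 47817 ✓



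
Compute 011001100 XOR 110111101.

XOR: 1 when bits differ
  011001100
^ 110111101
-----------
  101110001
Decimal: 204 ^ 445 = 369



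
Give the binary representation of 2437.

Using repeated division by 2:
2437 ÷ 2 = 1218 remainder 1
1218 ÷ 2 = 609 remainder 0
609 ÷ 2 = 304 remainder 1
304 ÷ 2 = 152 remainder 0
152 ÷ 2 = 76 remainder 0
76 ÷ 2 = 38 remainder 0
38 ÷ 2 = 19 remainder 0
19 ÷ 2 = 9 remainder 1
9 ÷ 2 = 4 remainder 1
4 ÷ 2 = 2 remainder 0
2 ÷ 2 = 1 remainder 0
1 ÷ 2 = 0 remainder 1
Reading remainders bottom to top: 100110000101



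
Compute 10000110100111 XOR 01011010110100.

XOR: 1 when bits differ
  10000110100111
^ 01011010110100
----------------
  11011100010011
Decimal: 8615 ^ 5812 = 14099



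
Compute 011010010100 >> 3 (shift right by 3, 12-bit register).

Original: 011010010100 (decimal 1684)
Shift right by 3 positions
Drop the 3 low bits; fill with zeros on the left
Result: 000011010010 (decimal 210)
Equivalent: 1684 >> 3 = 1684 ÷ 2^3 = 210



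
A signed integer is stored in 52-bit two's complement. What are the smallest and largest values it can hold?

For 52-bit two's complement:
Minimum: -2^51 = -2251799813685248
Maximum: 2^51 - 1 = 2251799813685247



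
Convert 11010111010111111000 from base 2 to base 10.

Sum of powers of 2 for each 1-bit:
2^3 + 2^4 + 2^5 + 2^6 + 2^7 + 2^8 + 2^10 + 2^12 + 2^13 + 2^14 + 2^16 + 2^18 + 2^19
= 8 + 16 + 32 + 64 + 128 + 256 + 1024 + 4096 + 8192 + 16384 + 65536 + 262144 + 524288
= 882168



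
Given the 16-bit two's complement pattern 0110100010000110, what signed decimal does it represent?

Binary: 0110100010000110
Sign bit: 0 (non-negative)
Read directly as an unsigned value:
0110100010000110 = 16384 + 8192 + 2048 + 128 + 4 + 2 = 26758
Value: 26758



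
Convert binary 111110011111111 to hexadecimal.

Group into 4-bit nibbles from right:
  0111 = 7
  1100 = C
  1111 = F
  1111 = F
Result: 7CFF



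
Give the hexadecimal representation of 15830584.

Using repeated division by 16 (digits 10–15 are A–F):
15830584 ÷ 16 = 989411 remainder 8
989411 ÷ 16 = 61838 remainder 3
61838 ÷ 16 = 3864 remainder 14 (E)
3864 ÷ 16 = 241 remainder 8
241 ÷ 16 = 15 remainder 1
15 ÷ 16 = 0 remainder 15 (F)
Reading remainders bottom to top: F18E38



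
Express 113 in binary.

Using repeated division by 2:
113 ÷ 2 = 56 remainder 1
56 ÷ 2 = 28 remainder 0
28 ÷ 2 = 14 remainder 0
14 ÷ 2 = 7 remainder 0
7 ÷ 2 = 3 remainder 1
3 ÷ 2 = 1 remainder 1
1 ÷ 2 = 0 remainder 1
Reading remainders bottom to top: 1110001



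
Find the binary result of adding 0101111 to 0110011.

Add column by column from the right: bit + bit + carry-in; write the sum mod 2, carry 1 when the sum is 2 or 3.
carry:  1111110
        0101111
+       0110011
---------------
       01100010
(the carry out of the leftmost column, 0, becomes the leading bit)
Decimal check:
  0101111 = 32 + 8 + 4 + 2 + 1 = 47
  0110011 = 32 + 16 + 2 + 1 = 51
  47 + 51 = 98, and 01100010 = 64 + 32 + 2 = 98 ✓



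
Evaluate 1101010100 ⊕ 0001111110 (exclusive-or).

XOR: 1 when bits differ
  1101010100
^ 0001111110
------------
  1100101010
Decimal: 852 ^ 126 = 810



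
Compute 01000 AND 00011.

AND: 1 only when both bits are 1
  01000
& 00011
-------
  00000
Decimal: 8 & 3 = 0



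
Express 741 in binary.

Using repeated division by 2:
741 ÷ 2 = 370 remainder 1
370 ÷ 2 = 185 remainder 0
185 ÷ 2 = 92 remainder 1
92 ÷ 2 = 46 remainder 0
46 ÷ 2 = 23 remainder 0
23 ÷ 2 = 11 remainder 1
11 ÷ 2 = 5 remainder 1
5 ÷ 2 = 2 remainder 1
2 ÷ 2 = 1 remainder 0
1 ÷ 2 = 0 remainder 1
Reading remainders bottom to top: 1011100101



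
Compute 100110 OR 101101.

OR: 1 when either bit is 1
  100110
| 101101
--------
  101111
Decimal: 38 | 45 = 47



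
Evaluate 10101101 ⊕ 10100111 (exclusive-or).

XOR: 1 when bits differ
  10101101
^ 10100111
----------
  00001010
Decimal: 173 ^ 167 = 10



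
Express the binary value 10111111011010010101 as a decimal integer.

Sum of powers of 2 for each 1-bit:
2^0 + 2^2 + 2^4 + 2^7 + 2^9 + 2^10 + 2^12 + 2^13 + 2^14 + 2^15 + 2^16 + 2^17 + 2^19
= 1 + 4 + 16 + 128 + 512 + 1024 + 4096 + 8192 + 16384 + 32768 + 65536 + 131072 + 524288
= 784021



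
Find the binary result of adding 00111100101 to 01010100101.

Add column by column from the right: bit + bit + carry-in; write the sum mod 2, carry 1 when the sum is 2 or 3.
carry:  11111001010
        00111100101
+       01010100101
-------------------
       010010001010
(the carry out of the leftmost column, 0, becomes the leading bit)
Decimal check:
  00111100101 = 256 + 128 + 64 + 32 + 4 + 1 = 485
  01010100101 = 512 + 128 + 32 + 4 + 1 = 677
  485 + 677 = 1162, and 010010001010 = 1024 + 128 + 8 + 2 = 1162 ✓



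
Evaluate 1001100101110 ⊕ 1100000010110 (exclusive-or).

XOR: 1 when bits differ
  1001100101110
^ 1100000010110
---------------
  0101100111000
Decimal: 4910 ^ 6166 = 2872



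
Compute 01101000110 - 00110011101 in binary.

Method 1 - Direct subtraction (column by column from the right: bit − bit − borrow-in; if negative, add 2 and borrow 1 from the next column):
borrow: 01101110010
        01101000110
-       00110011101
-------------------
        00110101001

Method 2 - Add two's complement:
Two's complement of 00110011101: invert → 11001100010, add 1 → 11001100011
  01101000110
+ 11001100011
-------------
 100110101001  (end carry out of the top bit = 1)
Discarding the end carry: 00110101001
Decimal check:
  01101000110 = 512 + 256 + 64 + 4 + 2 = 838
  00110011101 = 256 + 128 + 16 + 8 + 4 + 1 = 413
  838 - 413 = 425, and 00110101001 = 256 + 128 + 32 + 8 + 1 = 425 ✓



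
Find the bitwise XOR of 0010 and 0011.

XOR: 1 when bits differ
  0010
^ 0011
------
  0001
Decimal: 2 ^ 3 = 1



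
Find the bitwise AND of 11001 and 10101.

AND: 1 only when both bits are 1
  11001
& 10101
-------
  10001
Decimal: 25 & 21 = 17



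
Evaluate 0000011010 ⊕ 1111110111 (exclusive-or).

XOR: 1 when bits differ
  0000011010
^ 1111110111
------------
  1111101101
Decimal: 26 ^ 1015 = 1005



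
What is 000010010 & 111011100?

AND: 1 only when both bits are 1
  000010010
& 111011100
-----------
  000010000
Decimal: 18 & 476 = 16



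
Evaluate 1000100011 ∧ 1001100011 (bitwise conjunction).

AND: 1 only when both bits are 1
  1000100011
& 1001100011
------------
  1000100011
Decimal: 547 & 611 = 547



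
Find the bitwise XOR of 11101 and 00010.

XOR: 1 when bits differ
  11101
^ 00010
-------
  11111
Decimal: 29 ^ 2 = 31



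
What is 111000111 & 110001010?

AND: 1 only when both bits are 1
  111000111
& 110001010
-----------
  110000010
Decimal: 455 & 394 = 386



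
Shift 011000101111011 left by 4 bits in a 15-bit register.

Original: 011000101111011 (decimal 12667)
Shift left by 4 positions
Append 4 zeros on the right and drop the 4 high bits that overflow the 15-bit width
Result: 001011110110000 (decimal 6064)
Equivalent: 12667 << 4 = 12667 × 2^4 = 202672, truncated to 15 bits = 6064



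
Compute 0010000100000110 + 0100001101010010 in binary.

Add column by column from the right: bit + bit + carry-in; write the sum mod 2, carry 1 when the sum is 2 or 3.
carry:  0000011000001100
        0010000100000110
+       0100001101010010
------------------------
       00110010001011000
(the carry out of the leftmost column, 0, becomes the leading bit)
Decimal check:
  0010000100000110 = 8192 + 256 + 4 + 2 = 8454
  0100001101010010 = 16384 + 512 + 256 + 64 + 16 + 2 = 17234
  8454 + 17234 = 25688, and 00110010001011000 = 16384 + 8192 + 1024 + 64 + 16 + 8 = 25688 ✓



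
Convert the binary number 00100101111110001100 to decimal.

Sum of powers of 2 for each 1-bit:
2^2 + 2^3 + 2^7 + 2^8 + 2^9 + 2^10 + 2^11 + 2^12 + 2^14 + 2^17
= 4 + 8 + 128 + 256 + 512 + 1024 + 2048 + 4096 + 16384 + 131072
= 155532



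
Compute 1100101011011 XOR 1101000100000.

XOR: 1 when bits differ
  1100101011011
^ 1101000100000
---------------
  0001101111011
Decimal: 6491 ^ 6688 = 891



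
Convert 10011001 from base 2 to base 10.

Sum of powers of 2 for each 1-bit:
2^0 + 2^3 + 2^4 + 2^7
= 1 + 8 + 16 + 128
= 153



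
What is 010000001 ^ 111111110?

XOR: 1 when bits differ
  010000001
^ 111111110
-----------
  101111111
Decimal: 129 ^ 510 = 383



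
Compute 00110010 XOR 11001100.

XOR: 1 when bits differ
  00110010
^ 11001100
----------
  11111110
Decimal: 50 ^ 204 = 254



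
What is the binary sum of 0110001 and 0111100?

Add column by column from the right: bit + bit + carry-in; write the sum mod 2, carry 1 when the sum is 2 or 3.
carry:  1100000
        0110001
+       0111100
---------------
       01101101
(the carry out of the leftmost column, 0, becomes the leading bit)
Decimal check:
  0110001 = 32 + 16 + 1 = 49
  0111100 = 32 + 16 + 8 + 4 = 60
  49 + 60 = 109, and 01101101 = 64 + 32 + 8 + 4 + 1 = 109 ✓



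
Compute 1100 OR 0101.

OR: 1 when either bit is 1
  1100
| 0101
------
  1101
Decimal: 12 | 5 = 13



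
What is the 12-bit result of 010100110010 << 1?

Original: 010100110010 (decimal 1330)
Shift left by 1 position
Append 1 zero on the right
Result: 101001100100 (decimal 2660)
Equivalent: 1330 << 1 = 1330 × 2^1 = 2660



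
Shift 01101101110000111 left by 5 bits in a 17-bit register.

Original: 01101101110000111 (decimal 56199)
Shift left by 5 positions
Append 5 zeros on the right and drop the 5 high bits that overflow the 17-bit width
Result: 10111000011100000 (decimal 94432)
Equivalent: 56199 << 5 = 56199 × 2^5 = 1798368, truncated to 17 bits = 94432



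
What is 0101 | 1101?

OR: 1 when either bit is 1
  0101
| 1101
------
  1101
Decimal: 5 | 13 = 13



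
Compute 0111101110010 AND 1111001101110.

AND: 1 only when both bits are 1
  0111101110010
& 1111001101110
---------------
  0111001100010
Decimal: 3954 & 7790 = 3682



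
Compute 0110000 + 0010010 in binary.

Add column by column from the right: bit + bit + carry-in; write the sum mod 2, carry 1 when the sum is 2 or 3.
carry:  1100000
        0110000
+       0010010
---------------
       01000010
(the carry out of the leftmost column, 0, becomes the leading bit)
Decimal check:
  0110000 = 32 + 16 = 48
  0010010 = 16 + 2 = 18
  48 + 18 = 66, and 01000010 = 64 + 2 = 66 ✓



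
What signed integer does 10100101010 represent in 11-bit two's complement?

Binary: 10100101010
Sign bit: 1 (negative)
Invert: 01011010101
Add 1:  01011010110
Magnitude: 01011010110 = 512 + 128 + 64 + 16 + 4 + 2 = 726
Value: -726



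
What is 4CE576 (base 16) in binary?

Convert each hex digit to 4 bits:
  4 = 0100
  C = 1100
  E = 1110
  5 = 0101
  7 = 0111
  6 = 0110
Concatenate: 010011001110010101110110



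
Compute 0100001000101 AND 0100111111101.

AND: 1 only when both bits are 1
  0100001000101
& 0100111111101
---------------
  0100001000101
Decimal: 2117 & 2557 = 2117



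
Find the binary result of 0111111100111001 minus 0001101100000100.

Method 1 - Direct subtraction (column by column from the right: bit − bit − borrow-in; if negative, add 2 and borrow 1 from the next column):
borrow: 0000000000001000
        0111111100111001
-       0001101100000100
------------------------
        0110010000110101

Method 2 - Add two's complement:
Two's complement of 0001101100000100: invert → 1110010011111011, add 1 → 1110010011111100
  0111111100111001
+ 1110010011111100
------------------
 10110010000110101  (end carry out of the top bit = 1)
Discarding the end carry: 0110010000110101
Decimal check:
  0111111100111001 = 16384 + 8192 + 4096 + 2048 + 1024 + 512 + 256 + 32 + 16 + 8 + 1 = 32569
  0001101100000100 = 4096 + 2048 + 512 + 256 + 4 = 6916
  32569 - 6916 = 25653, and 0110010000110101 = 16384 + 8192 + 1024 + 32 + 16 + 4 + 1 = 25653 ✓



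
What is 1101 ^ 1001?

XOR: 1 when bits differ
  1101
^ 1001
------
  0100
Decimal: 13 ^ 9 = 4



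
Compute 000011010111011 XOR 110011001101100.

XOR: 1 when bits differ
  000011010111011
^ 110011001101100
-----------------
  110000011010111
Decimal: 1723 ^ 26220 = 24791



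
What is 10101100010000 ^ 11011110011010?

XOR: 1 when bits differ
  10101100010000
^ 11011110011010
----------------
  01110010001010
Decimal: 11024 ^ 14234 = 7306



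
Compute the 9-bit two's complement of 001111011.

Original: 001111011
Step 1 - Invert all bits: 110000100
Step 2 - Add 1: 110000101
Verification: 001111011 + 110000101 = 1000000000; discarding the end carry (carry out of the top bit) leaves the 9-bit value 000000000, as required for x + (-x)



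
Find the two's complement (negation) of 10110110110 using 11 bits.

Original (sign bit 1, negative): 10110110110
Step 1 - Invert all bits: 01001001001
Step 2 - Add 1: 01001001010
Verification: 10110110110 + 01001001010 = 100000000000; discarding the end carry (carry out of the top bit) leaves the 11-bit value 00000000000, as required for x + (-x)



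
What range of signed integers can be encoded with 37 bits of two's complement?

For 37-bit two's complement:
Minimum: -2^36 = -68719476736
Maximum: 2^36 - 1 = 68719476735



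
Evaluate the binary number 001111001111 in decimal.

Sum of powers of 2 for each 1-bit:
2^0 + 2^1 + 2^2 + 2^3 + 2^6 + 2^7 + 2^8 + 2^9
= 1 + 2 + 4 + 8 + 64 + 128 + 256 + 512
= 975



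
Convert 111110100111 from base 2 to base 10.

Sum of powers of 2 for each 1-bit:
2^0 + 2^1 + 2^2 + 2^5 + 2^7 + 2^8 + 2^9 + 2^10 + 2^11
= 1 + 2 + 4 + 32 + 128 + 256 + 512 + 1024 + 2048
= 4007



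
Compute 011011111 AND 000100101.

AND: 1 only when both bits are 1
  011011111
& 000100101
-----------
  000000101
Decimal: 223 & 37 = 5



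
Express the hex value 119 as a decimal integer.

Expand by place value (powers of 16):
119 = 1 × 16^2 + 1 × 16^1 + 9 × 16^0
= 1 × 256 + 1 × 16 + 9 × 1
= 256 + 16 + 9
= 281



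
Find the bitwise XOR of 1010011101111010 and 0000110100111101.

XOR: 1 when bits differ
  1010011101111010
^ 0000110100111101
------------------
  1010101001000111
Decimal: 42874 ^ 3389 = 43591



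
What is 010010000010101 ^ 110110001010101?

XOR: 1 when bits differ
  010010000010101
^ 110110001010101
-----------------
  100100001000000
Decimal: 9237 ^ 27733 = 18496



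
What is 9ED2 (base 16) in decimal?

Expand by place value (powers of 16):
Digit values: E = 14, D = 13
9ED2 = 9 × 16^3 + 14 × 16^2 + 13 × 16^1 + 2 × 16^0
= 9 × 4096 + 14 × 256 + 13 × 16 + 2 × 1
= 36864 + 3584 + 208 + 2
= 40658



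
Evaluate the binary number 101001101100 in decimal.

Sum of powers of 2 for each 1-bit:
2^2 + 2^3 + 2^5 + 2^6 + 2^9 + 2^11
= 4 + 8 + 32 + 64 + 512 + 2048
= 2668



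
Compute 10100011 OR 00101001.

OR: 1 when either bit is 1
  10100011
| 00101001
----------
  10101011
Decimal: 163 | 41 = 171



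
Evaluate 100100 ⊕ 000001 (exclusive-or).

XOR: 1 when bits differ
  100100
^ 000001
--------
  100101
Decimal: 36 ^ 1 = 37



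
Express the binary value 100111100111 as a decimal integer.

Sum of powers of 2 for each 1-bit:
2^0 + 2^1 + 2^2 + 2^5 + 2^6 + 2^7 + 2^8 + 2^11
= 1 + 2 + 4 + 32 + 64 + 128 + 256 + 2048
= 2535



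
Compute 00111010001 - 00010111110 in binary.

Method 1 - Direct subtraction (column by column from the right: bit − bit − borrow-in; if negative, add 2 and borrow 1 from the next column):
borrow: 00001111100
        00111010001
-       00010111110
-------------------
        00100010011

Method 2 - Add two's complement:
Two's complement of 00010111110: invert → 11101000001, add 1 → 11101000010
  00111010001
+ 11101000010
-------------
 100100010011  (end carry out of the top bit = 1)
Discarding the end carry: 00100010011
Decimal check:
  00111010001 = 256 + 128 + 64 + 16 + 1 = 465
  00010111110 = 128 + 32 + 16 + 8 + 4 + 2 = 190
  465 - 190 = 275, and 00100010011 = 256 + 16 + 2 + 1 = 275 ✓



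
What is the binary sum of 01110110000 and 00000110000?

Add column by column from the right: bit + bit + carry-in; write the sum mod 2, carry 1 when the sum is 2 or 3.
carry:  00001100000
        01110110000
+       00000110000
-------------------
       001111100000
(the carry out of the leftmost column, 0, becomes the leading bit)
Decimal check:
  01110110000 = 512 + 256 + 128 + 32 + 16 = 944
  00000110000 = 32 + 16 = 48
  944 + 48 = 992, and 001111100000 = 512 + 256 + 128 + 64 + 32 = 992 ✓



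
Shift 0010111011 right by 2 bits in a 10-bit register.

Original: 0010111011 (decimal 187)
Shift right by 2 positions
Drop the 2 low bits; fill with zeros on the left
Result: 0000101110 (decimal 46)
Equivalent: 187 >> 2 = 187 ÷ 2^2 = 46



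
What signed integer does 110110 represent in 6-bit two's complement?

Binary: 110110
Sign bit: 1 (negative)
Invert: 001001
Add 1:  001010
Magnitude: 001010 = 8 + 2 = 10
Value: -10



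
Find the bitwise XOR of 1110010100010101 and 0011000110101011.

XOR: 1 when bits differ
  1110010100010101
^ 0011000110101011
------------------
  1101010010111110
Decimal: 58645 ^ 12715 = 54462



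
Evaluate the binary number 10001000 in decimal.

Sum of powers of 2 for each 1-bit:
2^3 + 2^7
= 8 + 128
= 136



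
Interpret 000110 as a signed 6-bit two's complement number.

Binary: 000110
Sign bit: 0 (non-negative)
Read directly as an unsigned value:
000110 = 4 + 2 = 6
Value: 6



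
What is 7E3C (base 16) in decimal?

Expand by place value (powers of 16):
Digit values: E = 14, C = 12
7E3C = 7 × 16^3 + 14 × 16^2 + 3 × 16^1 + 12 × 16^0
= 7 × 4096 + 14 × 256 + 3 × 16 + 12 × 1
= 28672 + 3584 + 48 + 12
= 32316



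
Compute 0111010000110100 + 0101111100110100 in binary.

Add column by column from the right: bit + bit + carry-in; write the sum mod 2, carry 1 when the sum is 2 or 3.
carry:  1111100001101000
        0111010000110100
+       0101111100110100
------------------------
       01101001101101000
(the carry out of the leftmost column, 0, becomes the leading bit)
Decimal check:
  0111010000110100 = 16384 + 8192 + 4096 + 1024 + 32 + 16 + 4 = 29748
  0101111100110100 = 16384 + 4096 + 2048 + 1024 + 512 + 256 + 32 + 16 + 4 = 24372
  29748 + 24372 = 54120, and 01101001101101000 = 32768 + 16384 + 4096 + 512 + 256 + 64 + 32 + 8 = 54120 ✓



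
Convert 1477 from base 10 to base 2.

Using repeated division by 2:
1477 ÷ 2 = 738 remainder 1
738 ÷ 2 = 369 remainder 0
369 ÷ 2 = 184 remainder 1
184 ÷ 2 = 92 remainder 0
92 ÷ 2 = 46 remainder 0
46 ÷ 2 = 23 remainder 0
23 ÷ 2 = 11 remainder 1
11 ÷ 2 = 5 remainder 1
5 ÷ 2 = 2 remainder 1
2 ÷ 2 = 1 remainder 0
1 ÷ 2 = 0 remainder 1
Reading remainders bottom to top: 10111000101



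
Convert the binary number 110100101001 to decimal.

Sum of powers of 2 for each 1-bit:
2^0 + 2^3 + 2^5 + 2^8 + 2^10 + 2^11
= 1 + 8 + 32 + 256 + 1024 + 2048
= 3369



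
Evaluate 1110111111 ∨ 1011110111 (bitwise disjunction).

OR: 1 when either bit is 1
  1110111111
| 1011110111
------------
  1111111111
Decimal: 959 | 759 = 1023



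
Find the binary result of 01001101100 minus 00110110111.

Method 1 - Direct subtraction (column by column from the right: bit − bit − borrow-in; if negative, add 2 and borrow 1 from the next column):
borrow: 01101101110
        01001101100
-       00110110111
-------------------
        00010110101

Method 2 - Add two's complement:
Two's complement of 00110110111: invert → 11001001000, add 1 → 11001001001
  01001101100
+ 11001001001
-------------
 100010110101  (end carry out of the top bit = 1)
Discarding the end carry: 00010110101
Decimal check:
  01001101100 = 512 + 64 + 32 + 8 + 4 = 620
  00110110111 = 256 + 128 + 32 + 16 + 4 + 2 + 1 = 439
  620 - 439 = 181, and 00010110101 = 128 + 32 + 16 + 4 + 1 = 181 ✓



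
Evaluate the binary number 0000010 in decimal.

Sum of powers of 2 for each 1-bit:
2^1
= 2
= 2



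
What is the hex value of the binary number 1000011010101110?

Group into 4-bit nibbles from right:
  1000 = 8
  0110 = 6
  1010 = A
  1110 = E
Result: 86AE



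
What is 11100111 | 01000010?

OR: 1 when either bit is 1
  11100111
| 01000010
----------
  11100111
Decimal: 231 | 66 = 231



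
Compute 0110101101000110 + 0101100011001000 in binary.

Add column by column from the right: bit + bit + carry-in; write the sum mod 2, carry 1 when the sum is 2 or 3.
carry:  1111011110000000
        0110101101000110
+       0101100011001000
------------------------
       01100010000001110
(the carry out of the leftmost column, 0, becomes the leading bit)
Decimal check:
  0110101101000110 = 16384 + 8192 + 2048 + 512 + 256 + 64 + 4 + 2 = 27462
  0101100011001000 = 16384 + 4096 + 2048 + 128 + 64 + 8 = 22728
  27462 + 22728 = 50190, and 01100010000001110 = 32768 + 16384 + 1024 + 8 + 4 + 2 = 50190 ✓



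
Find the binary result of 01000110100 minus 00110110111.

Method 1 - Direct subtraction (column by column from the right: bit − bit − borrow-in; if negative, add 2 and borrow 1 from the next column):
borrow: 01111111110
        01000110100
-       00110110111
-------------------
        00001111101

Method 2 - Add two's complement:
Two's complement of 00110110111: invert → 11001001000, add 1 → 11001001001
  01000110100
+ 11001001001
-------------
 100001111101  (end carry out of the top bit = 1)
Discarding the end carry: 00001111101
Decimal check:
  01000110100 = 512 + 32 + 16 + 4 = 564
  00110110111 = 256 + 128 + 32 + 16 + 4 + 2 + 1 = 439
  564 - 439 = 125, and 00001111101 = 64 + 32 + 16 + 8 + 4 + 1 = 125 ✓



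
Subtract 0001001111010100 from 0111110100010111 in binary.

Method 1 - Direct subtraction (column by column from the right: bit − bit − borrow-in; if negative, add 2 and borrow 1 from the next column):
borrow: 0000011110000000
        0111110100010111
-       0001001111010100
------------------------
        0110100101000011

Method 2 - Add two's complement:
Two's complement of 0001001111010100: invert → 1110110000101011, add 1 → 1110110000101100
  0111110100010111
+ 1110110000101100
------------------
 10110100101000011  (end carry out of the top bit = 1)
Discarding the end carry: 0110100101000011
Decimal check:
  0111110100010111 = 16384 + 8192 + 4096 + 2048 + 1024 + 256 + 16 + 4 + 2 + 1 = 32023
  0001001111010100 = 4096 + 512 + 256 + 128 + 64 + 16 + 4 = 5076
  32023 - 5076 = 26947, and 0110100101000011 = 16384 + 8192 + 2048 + 256 + 64 + 2 + 1 = 26947 ✓



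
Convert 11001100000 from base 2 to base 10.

Sum of powers of 2 for each 1-bit:
2^5 + 2^6 + 2^9 + 2^10
= 32 + 64 + 512 + 1024
= 1632



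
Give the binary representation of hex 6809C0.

Convert each hex digit to 4 bits:
  6 = 0110
  8 = 1000
  0 = 0000
  9 = 1001
  C = 1100
  0 = 0000
Concatenate: 011010000000100111000000



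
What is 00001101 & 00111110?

AND: 1 only when both bits are 1
  00001101
& 00111110
----------
  00001100
Decimal: 13 & 62 = 12



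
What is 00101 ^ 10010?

XOR: 1 when bits differ
  00101
^ 10010
-------
  10111
Decimal: 5 ^ 18 = 23



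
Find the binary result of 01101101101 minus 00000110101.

Method 1 - Direct subtraction (column by column from the right: bit − bit − borrow-in; if negative, add 2 and borrow 1 from the next column):
borrow: 00001100000
        01101101101
-       00000110101
-------------------
        01100111000

Method 2 - Add two's complement:
Two's complement of 00000110101: invert → 11111001010, add 1 → 11111001011
  01101101101
+ 11111001011
-------------
 101100111000  (end carry out of the top bit = 1)
Discarding the end carry: 01100111000
Decimal check:
  01101101101 = 512 + 256 + 64 + 32 + 8 + 4 + 1 = 877
  00000110101 = 32 + 16 + 4 + 1 = 53
  877 - 53 = 824, and 01100111000 = 512 + 256 + 32 + 16 + 8 = 824 ✓



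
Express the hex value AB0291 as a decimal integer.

Expand by place value (powers of 16):
Digit values: A = 10, B = 11
AB0291 = 10 × 16^5 + 11 × 16^4 + 0 × 16^3 + 2 × 16^2 + 9 × 16^1 + 1 × 16^0
= 10 × 1048576 + 11 × 65536 + 0 × 4096 + 2 × 256 + 9 × 16 + 1 × 1
= 10485760 + 720896 + 0 + 512 + 144 + 1
= 11207313



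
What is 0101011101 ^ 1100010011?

XOR: 1 when bits differ
  0101011101
^ 1100010011
------------
  1001001110
Decimal: 349 ^ 787 = 590



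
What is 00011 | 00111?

OR: 1 when either bit is 1
  00011
| 00111
-------
  00111
Decimal: 3 | 7 = 7



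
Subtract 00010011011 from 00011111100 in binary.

Method 1 - Direct subtraction (column by column from the right: bit − bit − borrow-in; if negative, add 2 and borrow 1 from the next column):
borrow: 00000000110
        00011111100
-       00010011011
-------------------
        00001100001

Method 2 - Add two's complement:
Two's complement of 00010011011: invert → 11101100100, add 1 → 11101100101
  00011111100
+ 11101100101
-------------
 100001100001  (end carry out of the top bit = 1)
Discarding the end carry: 00001100001
Decimal check:
  00011111100 = 128 + 64 + 32 + 16 + 8 + 4 = 252
  00010011011 = 128 + 16 + 8 + 2 + 1 = 155
  252 - 155 = 97, and 00001100001 = 64 + 32 + 1 = 97 ✓



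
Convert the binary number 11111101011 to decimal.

Sum of powers of 2 for each 1-bit:
2^0 + 2^1 + 2^3 + 2^5 + 2^6 + 2^7 + 2^8 + 2^9 + 2^10
= 1 + 2 + 8 + 32 + 64 + 128 + 256 + 512 + 1024
= 2027



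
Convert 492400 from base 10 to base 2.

Using repeated division by 2:
492400 ÷ 2 = 246200 remainder 0
246200 ÷ 2 = 123100 remainder 0
123100 ÷ 2 = 61550 remainder 0
61550 ÷ 2 = 30775 remainder 0
30775 ÷ 2 = 15387 remainder 1
15387 ÷ 2 = 7693 remainder 1
7693 ÷ 2 = 3846 remainder 1
3846 ÷ 2 = 1923 remainder 0
1923 ÷ 2 = 961 remainder 1
961 ÷ 2 = 480 remainder 1
480 ÷ 2 = 240 remainder 0
240 ÷ 2 = 120 remainder 0
120 ÷ 2 = 60 remainder 0
60 ÷ 2 = 30 remainder 0
30 ÷ 2 = 15 remainder 0
15 ÷ 2 = 7 remainder 1
7 ÷ 2 = 3 remainder 1
3 ÷ 2 = 1 remainder 1
1 ÷ 2 = 0 remainder 1
Reading remainders bottom to top: 1111000001101110000



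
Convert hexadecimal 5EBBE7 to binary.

Convert each hex digit to 4 bits:
  5 = 0101
  E = 1110
  B = 1011
  B = 1011
  E = 1110
  7 = 0111
Concatenate: 010111101011101111100111



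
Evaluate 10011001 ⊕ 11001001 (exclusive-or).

XOR: 1 when bits differ
  10011001
^ 11001001
----------
  01010000
Decimal: 153 ^ 201 = 80



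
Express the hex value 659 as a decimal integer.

Expand by place value (powers of 16):
659 = 6 × 16^2 + 5 × 16^1 + 9 × 16^0
= 6 × 256 + 5 × 16 + 9 × 1
= 1536 + 80 + 9
= 1625



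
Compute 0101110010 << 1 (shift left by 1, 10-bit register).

Original: 0101110010 (decimal 370)
Shift left by 1 position
Append 1 zero on the right
Result: 1011100100 (decimal 740)
Equivalent: 370 << 1 = 370 × 2^1 = 740



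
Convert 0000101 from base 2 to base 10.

Sum of powers of 2 for each 1-bit:
2^0 + 2^2
= 1 + 4
= 5



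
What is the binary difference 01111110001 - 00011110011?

Method 1 - Direct subtraction (column by column from the right: bit − bit − borrow-in; if negative, add 2 and borrow 1 from the next column):
borrow: 00111111100
        01111110001
-       00011110011
-------------------
        01011111110

Method 2 - Add two's complement:
Two's complement of 00011110011: invert → 11100001100, add 1 → 11100001101
  01111110001
+ 11100001101
-------------
 101011111110  (end carry out of the top bit = 1)
Discarding the end carry: 01011111110
Decimal check:
  01111110001 = 512 + 256 + 128 + 64 + 32 + 16 + 1 = 1009
  00011110011 = 128 + 64 + 32 + 16 + 2 + 1 = 243
  1009 - 243 = 766, and 01011111110 = 512 + 128 + 64 + 32 + 16 + 8 + 4 + 2 = 766 ✓



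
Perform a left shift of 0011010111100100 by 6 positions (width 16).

Original: 0011010111100100 (decimal 13796)
Shift left by 6 positions
Append 6 zeros on the right and drop the 6 high bits that overflow the 16-bit width
Result: 0111100100000000 (decimal 30976)
Equivalent: 13796 << 6 = 13796 × 2^6 = 882944, truncated to 16 bits = 30976



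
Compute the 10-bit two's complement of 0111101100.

Original: 0111101100
Step 1 - Invert all bits: 1000010011
Step 2 - Add 1: 1000010100
Verification: 0111101100 + 1000010100 = 10000000000; discarding the end carry (carry out of the top bit) leaves the 10-bit value 0000000000, as required for x + (-x)



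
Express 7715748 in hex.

Using repeated division by 16 (digits 10–15 are A–F):
7715748 ÷ 16 = 482234 remainder 4
482234 ÷ 16 = 30139 remainder 10 (A)
30139 ÷ 16 = 1883 remainder 11 (B)
1883 ÷ 16 = 117 remainder 11 (B)
117 ÷ 16 = 7 remainder 5
7 ÷ 16 = 0 remainder 7
Reading remainders bottom to top: 75BBA4



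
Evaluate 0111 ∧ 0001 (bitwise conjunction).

AND: 1 only when both bits are 1
  0111
& 0001
------
  0001
Decimal: 7 & 1 = 1



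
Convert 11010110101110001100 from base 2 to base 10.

Sum of powers of 2 for each 1-bit:
2^2 + 2^3 + 2^7 + 2^8 + 2^9 + 2^11 + 2^13 + 2^14 + 2^16 + 2^18 + 2^19
= 4 + 8 + 128 + 256 + 512 + 2048 + 8192 + 16384 + 65536 + 262144 + 524288
= 879500



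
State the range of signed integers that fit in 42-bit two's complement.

For 42-bit two's complement:
Minimum: -2^41 = -2199023255552
Maximum: 2^41 - 1 = 2199023255551



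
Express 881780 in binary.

Using repeated division by 2:
881780 ÷ 2 = 440890 remainder 0
440890 ÷ 2 = 220445 remainder 0
220445 ÷ 2 = 110222 remainder 1
110222 ÷ 2 = 55111 remainder 0
55111 ÷ 2 = 27555 remainder 1
27555 ÷ 2 = 13777 remainder 1
13777 ÷ 2 = 6888 remainder 1
6888 ÷ 2 = 3444 remainder 0
3444 ÷ 2 = 1722 remainder 0
1722 ÷ 2 = 861 remainder 0
861 ÷ 2 = 430 remainder 1
430 ÷ 2 = 215 remainder 0
215 ÷ 2 = 107 remainder 1
107 ÷ 2 = 53 remainder 1
53 ÷ 2 = 26 remainder 1
26 ÷ 2 = 13 remainder 0
13 ÷ 2 = 6 remainder 1
6 ÷ 2 = 3 remainder 0
3 ÷ 2 = 1 remainder 1
1 ÷ 2 = 0 remainder 1
Reading remainders bottom to top: 11010111010001110100



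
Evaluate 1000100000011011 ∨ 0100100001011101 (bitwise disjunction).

OR: 1 when either bit is 1
  1000100000011011
| 0100100001011101
------------------
  1100100001011111
Decimal: 34843 | 18525 = 51295



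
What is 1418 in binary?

Using repeated division by 2:
1418 ÷ 2 = 709 remainder 0
709 ÷ 2 = 354 remainder 1
354 ÷ 2 = 177 remainder 0
177 ÷ 2 = 88 remainder 1
88 ÷ 2 = 44 remainder 0
44 ÷ 2 = 22 remainder 0
22 ÷ 2 = 11 remainder 0
11 ÷ 2 = 5 remainder 1
5 ÷ 2 = 2 remainder 1
2 ÷ 2 = 1 remainder 0
1 ÷ 2 = 0 remainder 1
Reading remainders bottom to top: 10110001010



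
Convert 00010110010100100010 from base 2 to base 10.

Sum of powers of 2 for each 1-bit:
2^1 + 2^5 + 2^8 + 2^10 + 2^13 + 2^14 + 2^16
= 2 + 32 + 256 + 1024 + 8192 + 16384 + 65536
= 91426



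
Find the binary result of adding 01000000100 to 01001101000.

Add column by column from the right: bit + bit + carry-in; write the sum mod 2, carry 1 when the sum is 2 or 3.
carry:  10000000000
        01000000100
+       01001101000
-------------------
       010001101100
(the carry out of the leftmost column, 0, becomes the leading bit)
Decimal check:
  01000000100 = 512 + 4 = 516
  01001101000 = 512 + 64 + 32 + 8 = 616
  516 + 616 = 1132, and 010001101100 = 1024 + 64 + 32 + 8 + 4 = 1132 ✓



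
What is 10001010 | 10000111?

OR: 1 when either bit is 1
  10001010
| 10000111
----------
  10001111
Decimal: 138 | 135 = 143



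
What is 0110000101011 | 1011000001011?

OR: 1 when either bit is 1
  0110000101011
| 1011000001011
---------------
  1111000101011
Decimal: 3115 | 5643 = 7723



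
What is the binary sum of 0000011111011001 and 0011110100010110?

Add column by column from the right: bit + bit + carry-in; write the sum mod 2, carry 1 when the sum is 2 or 3.
carry:  0111111000100000
        0000011111011001
+       0011110100010110
------------------------
       00100010011101111
(the carry out of the leftmost column, 0, becomes the leading bit)
Decimal check:
  0000011111011001 = 1024 + 512 + 256 + 128 + 64 + 16 + 8 + 1 = 2009
  0011110100010110 = 8192 + 4096 + 2048 + 1024 + 256 + 16 + 4 + 2 = 15638
  2009 + 15638 = 17647, and 00100010011101111 = 16384 + 1024 + 128 + 64 + 32 + 8 + 4 + 2 + 1 = 17647 ✓

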